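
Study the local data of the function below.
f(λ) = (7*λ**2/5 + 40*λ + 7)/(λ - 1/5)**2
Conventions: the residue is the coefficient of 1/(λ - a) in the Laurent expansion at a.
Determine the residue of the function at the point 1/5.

The residue is 1014/25.

At the order-2 pole 1/5 set g(λ) = (λ - (1/5))^2*f(λ) = 7*λ**2/5 + 40*λ + 7.
Order-2 pole: residue = g'(a); g'(1/5) = 1014/25, so the residue is 1014/25.


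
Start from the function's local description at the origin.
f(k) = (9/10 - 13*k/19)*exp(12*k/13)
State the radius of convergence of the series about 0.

The factor exp(12*k/13) is entire and contributes no finite singular point.
The polynomial part has no poles.
No finite singular points: the Taylor series at 0 converges everywhere.

The radius of convergence is infinite.


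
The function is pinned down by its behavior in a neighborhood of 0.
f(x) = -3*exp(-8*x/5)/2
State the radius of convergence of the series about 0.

The factor exp(-8*x/5) is entire and contributes no finite singular point.
The polynomial part has no poles.
No finite singular points: the Taylor series at 0 converges everywhere.

The radius of convergence is infinite.


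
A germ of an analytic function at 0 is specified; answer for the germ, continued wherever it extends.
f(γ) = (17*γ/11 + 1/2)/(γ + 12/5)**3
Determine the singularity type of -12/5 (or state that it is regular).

The point is a pole of order 3.

The denominator factor γ + 12/5 vanishes at -12/5 and appears to the power 3; the numerator there equals -353/110, nonzero, and no other factor vanishes.
Hence a pole whose order is the multiplicity, 3.


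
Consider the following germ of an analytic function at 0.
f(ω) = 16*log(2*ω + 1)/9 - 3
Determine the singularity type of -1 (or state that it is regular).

There is no denominator, hence no pole anywhere.
Branch term log(1 - ω/(-1/2)): argument at -1 is -1, nonzero, so -1 is not its branch point (a point on a principal cut is still regular for the continued germ).
So the germ continues analytically to -1.

The point is a regular point.


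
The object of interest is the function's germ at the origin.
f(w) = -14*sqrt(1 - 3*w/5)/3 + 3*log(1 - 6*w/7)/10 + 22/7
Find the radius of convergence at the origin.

The radius of convergence is 7/6.

Branch term (3/10)*log(1 - w/(7/6)): its argument vanishes at w = 7/6, a logarithmic branch point, modulus 7/6.
Branch term (-14/3)*sqrt(1 - w/(5/3)): its argument vanishes at w = 5/3, a square-root branch point, modulus 5/3.
The radius of convergence is the smallest modulus among the singular points: 7/6.


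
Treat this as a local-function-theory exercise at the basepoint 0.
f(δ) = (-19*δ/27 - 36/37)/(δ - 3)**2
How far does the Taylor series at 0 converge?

The radius of convergence is 3.

Denominator factor (δ - 3)^2: pole of order 2 at 3, modulus 3.
The radius of convergence is the smallest modulus among the singular points: 3.


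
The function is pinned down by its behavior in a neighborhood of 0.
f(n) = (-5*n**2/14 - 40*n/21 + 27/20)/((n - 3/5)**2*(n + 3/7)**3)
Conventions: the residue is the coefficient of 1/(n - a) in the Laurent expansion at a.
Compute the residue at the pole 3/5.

The residue is -1757875/746496.

At the order-2 pole 3/5 set g(n) = (n - (3/5))^2*f(n) = (-5*n**2/14 - 40*n/21 + 27/20)/(n + 3/7)**3.
Order-2 pole: residue = g'(a); g'(3/5) = -1757875/746496, so the residue is -1757875/746496.


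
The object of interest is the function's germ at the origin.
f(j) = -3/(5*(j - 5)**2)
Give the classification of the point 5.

The denominator factor j - 5 vanishes at 5 and appears to the power 2; the numerator there equals -3/5, nonzero, and no other factor vanishes.
Hence a pole whose order is the multiplicity, 2.

The point is a pole of order 2.


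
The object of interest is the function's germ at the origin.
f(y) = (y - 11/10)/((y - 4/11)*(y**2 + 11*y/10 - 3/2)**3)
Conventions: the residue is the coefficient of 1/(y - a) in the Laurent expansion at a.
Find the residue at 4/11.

At the order-1 pole 4/11 set g(y) = (y - (4/11))*f(y) = (y - 11/10)/(y**2 + 11*y/10 - 3/2)**3.
Simple pole: residue = g(a) at a = 4/11, which is 1304513100/1605723211.

The residue is 1304513100/1605723211.


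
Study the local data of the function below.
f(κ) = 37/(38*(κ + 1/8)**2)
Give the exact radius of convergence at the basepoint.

The radius of convergence is 1/8.

Denominator factor (κ + 1/8)^2: pole of order 2 at -1/8, modulus 1/8.
The radius of convergence is the smallest modulus among the singular points: 1/8.


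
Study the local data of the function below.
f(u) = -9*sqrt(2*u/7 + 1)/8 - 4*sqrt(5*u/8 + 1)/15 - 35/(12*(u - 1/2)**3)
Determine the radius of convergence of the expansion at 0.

Denominator factor (u - 1/2)^3: pole of order 3 at 1/2, modulus 1/2.
Branch term (-4/15)*sqrt(1 - u/(-8/5)): its argument vanishes at u = -8/5, a square-root branch point, modulus 8/5.
Branch term (-9/8)*sqrt(1 - u/(-7/2)): its argument vanishes at u = -7/2, a square-root branch point, modulus 7/2.
The radius of convergence is the smallest modulus among the singular points: 1/2.

The radius of convergence is 1/2.


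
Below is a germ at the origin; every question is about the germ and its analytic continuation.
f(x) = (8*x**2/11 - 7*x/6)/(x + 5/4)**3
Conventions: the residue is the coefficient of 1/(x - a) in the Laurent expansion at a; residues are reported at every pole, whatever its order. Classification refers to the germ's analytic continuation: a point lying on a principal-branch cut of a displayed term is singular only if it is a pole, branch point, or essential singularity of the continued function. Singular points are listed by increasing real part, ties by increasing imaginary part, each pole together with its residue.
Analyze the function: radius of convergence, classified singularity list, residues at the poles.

Denominator factor (x + 5/4)^3: pole of order 3 at -5/4, modulus 5/4.
The radius of convergence is the smallest modulus among the singular points: 5/4.
At the order-3 pole -5/4 set g(x) = (x - (-5/4))^3*f(x) = 8*x**2/11 - 7*x/6.
Order-3 pole: residue = g''(a)/2; g''(-5/4) = 16/11, so the residue is 8/11.

Radius of convergence at 0: 5/4.
At -5/4: a pole of order 3; residue 8/11.


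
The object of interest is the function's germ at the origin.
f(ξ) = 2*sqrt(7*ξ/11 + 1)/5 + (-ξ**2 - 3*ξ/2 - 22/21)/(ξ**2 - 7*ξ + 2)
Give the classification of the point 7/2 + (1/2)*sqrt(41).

The denominator factor ξ**2 - 7*ξ + 2 vanishes at 7/2 + (1/2)*sqrt(41) and appears to the power 1; the numerator there equals -2419/84 - (17/4)*sqrt(41), nonzero, and no other factor vanishes.
The branch terms are analytic at this point.
Hence a pole whose order is the multiplicity, 1.

The point is a pole of order 1.


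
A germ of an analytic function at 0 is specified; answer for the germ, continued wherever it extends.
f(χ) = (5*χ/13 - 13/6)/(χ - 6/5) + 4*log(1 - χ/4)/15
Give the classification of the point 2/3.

The point is a regular point.

Denominator factors: χ - 6/5 = -8/15 at χ = 2/3 — none vanishes.
Branch term log(1 - χ/(4)): argument at 2/3 is 5/6, nonzero, so 2/3 is not its branch point (a point on a principal cut is still regular for the continued germ).
So the germ continues analytically to 2/3.


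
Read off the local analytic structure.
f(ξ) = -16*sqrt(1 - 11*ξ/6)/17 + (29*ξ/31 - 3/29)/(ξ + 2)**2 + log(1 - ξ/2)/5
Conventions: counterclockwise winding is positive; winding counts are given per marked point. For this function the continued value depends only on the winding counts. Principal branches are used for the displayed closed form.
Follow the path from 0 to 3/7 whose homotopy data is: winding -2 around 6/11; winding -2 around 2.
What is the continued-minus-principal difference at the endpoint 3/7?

Continued minus principal equals -(4/5)*pi*i.

The rational part is single-valued and drops out of the difference; each branch term changes only by its own monodromy.
(1/5)*log(1 - ξ/(2)): each positive loop around 2 adds 2*pi*i to the log, so winding -2 contributes (1/5)*(-2)*2*pi*i = -(4/5)*pi*i.
(-16/17)*sqrt(1 - ξ/(6/11)): winding -2 is even, the square root returns to the same sheet, contribution 0.
Summing the contributions at ξ = 3/7 gives -(4/5)*pi*i.


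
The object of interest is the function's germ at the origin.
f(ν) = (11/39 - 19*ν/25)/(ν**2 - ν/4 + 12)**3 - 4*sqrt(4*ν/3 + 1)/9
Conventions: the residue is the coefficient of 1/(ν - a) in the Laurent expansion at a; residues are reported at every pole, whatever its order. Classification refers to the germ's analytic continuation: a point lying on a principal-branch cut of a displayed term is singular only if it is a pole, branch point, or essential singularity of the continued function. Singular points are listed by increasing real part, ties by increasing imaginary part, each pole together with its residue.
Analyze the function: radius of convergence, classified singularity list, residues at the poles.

Radius of convergence at 0: 3/4.
At -3/4: an algebraic (square-root) branch point.
At (1/8) - ((1/8)*sqrt(767))*i: a pole of order 3; residue ((373504/146645740475)*sqrt(767))*i.
At (1/8) + ((1/8)*sqrt(767))*i: a pole of order 3; residue -((373504/146645740475)*sqrt(767))*i.

Denominator factor (ν**2 - ν/4 + 12)^3: discriminant -767/16, complex-conjugate roots (1/8) + ((1/8)*sqrt(767))*i and (1/8) - ((1/8)*sqrt(767))*i; poles of order 3, moduli (2)*sqrt(3) and (2)*sqrt(3).
Branch term (-4/9)*sqrt(1 - ν/(-3/4)): its argument vanishes at ν = -3/4, a square-root branch point, modulus 3/4.
The radius of convergence is the smallest modulus among the singular points: 3/4.
The branch term is analytic at (1/8) - ((1/8)*sqrt(767))*i and contributes nothing to the residue; only the rational part matters.
The factor ν**2 - ν/4 + 12 splits as (ν - a)(ν - a') with a = (1/8) - ((1/8)*sqrt(767))*i, a' = (1/8) + ((1/8)*sqrt(767))*i. At the order-3 pole a set g(ν) = (ν - a)^3*(rational part) = [11/39 - 19*ν/25] / (ν - a')^3.
Order-3 pole: residue = g''(a)/2; g''((1/8) - ((1/8)*sqrt(767))*i) = ((747008/146645740475)*sqrt(767))*i, so the residue is ((373504/146645740475)*sqrt(767))*i.
The branch term is analytic at (1/8) + ((1/8)*sqrt(767))*i and contributes nothing to the residue; only the rational part matters.
The factor ν**2 - ν/4 + 12 splits as (ν - a)(ν - a') with a = (1/8) + ((1/8)*sqrt(767))*i, a' = (1/8) - ((1/8)*sqrt(767))*i. At the order-3 pole a set g(ν) = (ν - a)^3*(rational part) = [11/39 - 19*ν/25] / (ν - a')^3.
Order-3 pole: residue = g''(a)/2; g''((1/8) + ((1/8)*sqrt(767))*i) = -((747008/146645740475)*sqrt(767))*i, so the residue is -((373504/146645740475)*sqrt(767))*i.
List the singular points by increasing real part (a conjugate pair: the negative imaginary part first).


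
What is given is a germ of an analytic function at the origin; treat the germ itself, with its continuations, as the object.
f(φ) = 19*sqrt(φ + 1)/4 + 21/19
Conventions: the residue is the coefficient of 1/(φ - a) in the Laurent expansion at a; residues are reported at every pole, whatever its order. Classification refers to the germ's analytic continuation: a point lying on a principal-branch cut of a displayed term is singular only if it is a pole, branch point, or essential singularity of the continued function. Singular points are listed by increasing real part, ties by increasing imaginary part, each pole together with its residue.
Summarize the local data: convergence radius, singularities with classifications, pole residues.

Radius of convergence at 0: 1.
At -1: an algebraic (square-root) branch point.

Branch term (19/4)*sqrt(1 - φ/(-1)): its argument vanishes at φ = -1, a square-root branch point, modulus 1.
The radius of convergence is the smallest modulus among the singular points: 1.


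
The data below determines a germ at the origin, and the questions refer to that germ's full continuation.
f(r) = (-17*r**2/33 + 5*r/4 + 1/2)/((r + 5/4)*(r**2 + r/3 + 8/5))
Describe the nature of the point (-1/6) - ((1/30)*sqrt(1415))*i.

The denominator factor r**2 + r/3 + 8/5 vanishes at (-1/6) - ((1/30)*sqrt(1415))*i and appears to the power 1; the numerator there equals (12917/11880) - ((563/11880)*sqrt(1415))*i, nonzero, and no other factor vanishes.
Hence a pole whose order is the multiplicity, 1.

The point is a pole of order 1.


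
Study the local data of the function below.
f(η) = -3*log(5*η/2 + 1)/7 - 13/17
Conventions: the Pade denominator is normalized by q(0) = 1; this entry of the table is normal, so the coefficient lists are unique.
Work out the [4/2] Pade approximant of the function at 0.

Taylor coefficients needed (expand at 0): a_0 = -13/17, a_1 = -15/14, a_2 = 75/56, a_3 = -125/56, a_4 = 1875/448, a_5 = -1875/224, a_6 = 15625/896.
Write the denominator as Q(η) = 1 + q1*η + q2*η^2. Requiring Q*f - P = O(η^7) with deg P <= 4 kills the coefficients of η^5..η^6 in Q*f:
  η^5: a_5 + q1*a_4 + q2*a_3 = 0, i.e. -1875/224 + (1875/448)*q1 + (-125/56)*q2 = 0.
  η^6: a_6 + q1*a_5 + q2*a_4 = 0, i.e. 15625/896 + (-1875/224)*q1 + (1875/448)*q2 = 0.
Solving this linear system: q1 = 10/3, q2 = 5/2.
The numerator is Q*f truncated at degree 4: P0 = a_0 = -13/17; P1 = a_1 + q1*a_0 = -2585/714; P2 = a_2 + q1*a_1 + q2*a_0 = -3945/952; P3 = a_3 + q1*a_2 + q2*a_1 = -25/56; P4 = a_4 + q1*a_3 + q2*a_2 = 125/1344.

The Pade approximant has numerator coefficients [-13/17, -2585/714, -3945/952, -25/56, 125/1344]; denominator coefficients [1, 10/3, 5/2].


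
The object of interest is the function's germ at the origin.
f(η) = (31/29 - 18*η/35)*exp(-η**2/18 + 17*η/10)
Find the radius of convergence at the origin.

The radius of convergence is infinite.

The factor exp(-η**2/18 + 17*η/10) is entire and contributes no finite singular point.
The polynomial part has no poles.
No finite singular points: the Taylor series at 0 converges everywhere.


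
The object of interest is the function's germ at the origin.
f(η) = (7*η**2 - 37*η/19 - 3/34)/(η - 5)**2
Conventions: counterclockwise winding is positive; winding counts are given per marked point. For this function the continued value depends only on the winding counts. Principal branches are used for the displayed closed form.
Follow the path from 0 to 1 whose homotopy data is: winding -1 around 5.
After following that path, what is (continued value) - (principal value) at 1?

The function is rational, hence single-valued: continuing it around any pole returns the same value, so the difference is 0.

Continued minus principal equals 0.


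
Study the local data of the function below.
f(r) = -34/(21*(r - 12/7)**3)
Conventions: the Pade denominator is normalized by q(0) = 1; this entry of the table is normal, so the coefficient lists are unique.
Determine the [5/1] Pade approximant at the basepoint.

Taylor coefficients needed (expand at 0): a_0 = 833/2592, a_1 = 5831/10368, a_2 = 40817/62208, a_3 = 1428595/2239488, a_4 = 10000165/17915904, a_5 = 98001617/214990848, a_6 = 686011319/1934917632.
Write the denominator as Q(r) = 1 + q1*r. Requiring Q*f - P = O(r^7) with deg P <= 5 kills the coefficients of r^6..r^6 in Q*f:
  r^6: a_6 + q1*a_5 = 0, i.e. 686011319/1934917632 + (98001617/214990848)*q1 = 0.
Solving this linear system: q1 = -7/9.
The numerator is Q*f truncated at degree 5: P0 = a_0 = 833/2592; P1 = a_1 + q1*a_0 = 29155/93312; P2 = a_2 + q1*a_1 = 40817/186624; P3 = a_3 + q1*a_2 = 285719/2239488; P4 = a_4 + q1*a_3 = 10000165/161243136; P5 = a_5 + q1*a_4 = 14000231/644972544.

The Pade approximant has numerator coefficients [833/2592, 29155/93312, 40817/186624, 285719/2239488, 10000165/161243136, 14000231/644972544]; denominator coefficients [1, -7/9].


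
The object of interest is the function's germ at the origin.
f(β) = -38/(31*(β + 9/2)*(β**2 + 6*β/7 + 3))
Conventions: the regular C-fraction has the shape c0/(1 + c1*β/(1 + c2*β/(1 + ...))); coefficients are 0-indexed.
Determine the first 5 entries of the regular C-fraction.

The regular C-fraction coefficients are [-76/837, 32/63, -25/32, 1427/2400, -6272/107025].

Taylor coefficients (expand at 0): a_0 = -76/837, a_1 = 2432/52731, a_2 = 41876/3322053, a_3 = -3762760/209289339, a_4 = 9408116/13185228357.
c0 = a_0 = -76/837. Peel one level at a time: if S = 1 + c*β/S' with S'(0) = 1, then c is the β-coefficient of S and S' = c*β/(S - 1).
S_1 = c0/f = 1 + (32/63)*β + (25/63)*β^2 + ...; c1 = 32/63.
S_2 = c1*β/(S_1 - 1) = 1 + (-25/32)*β + (1427/3072)*β^2 + ...; c2 = -25/32.
S_3 = c2*β/(S_2 - 1) = 1 + (1427/2400)*β + (196/5625)*β^2 + ...; c3 = 1427/2400.
S_4 = c3*β/(S_3 - 1) = 1 + (-6272/107025)*β + ...; c4 = -6272/107025.


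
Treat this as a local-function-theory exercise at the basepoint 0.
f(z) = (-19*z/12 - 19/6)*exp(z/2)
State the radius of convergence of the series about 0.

The factor exp(z/2) is entire and contributes no finite singular point.
The polynomial part has no poles.
No finite singular points: the Taylor series at 0 converges everywhere.

The radius of convergence is infinite.


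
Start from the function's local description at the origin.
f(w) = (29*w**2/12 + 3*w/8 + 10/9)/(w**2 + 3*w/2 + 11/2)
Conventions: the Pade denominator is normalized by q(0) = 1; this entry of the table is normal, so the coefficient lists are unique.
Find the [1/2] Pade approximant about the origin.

Taylor coefficients needed (expand at 0): a_0 = 20/99, a_1 = 19/1452, a_2 = 19123/47916, a_3 = -19541/175692.
Write the denominator as Q(w) = 1 + q1*w + q2*w^2. Requiring Q*f - P = O(w^4) with deg P <= 1 kills the coefficients of w^2..w^3 in Q*f:
  w^2: a_2 + q1*a_1 + q2*a_0 = 0, i.e. 19123/47916 + (19/1452)*q1 + (20/99)*q2 = 0.
  w^3: a_3 + q1*a_2 + q2*a_1 = 0, i.e. -19541/175692 + (19123/47916)*q1 + (19/1452)*q2 = 0.
Solving this linear system: q1 = 525441/1526591, q2 = -3049840/1526591.
The numerator is Q*f truncated at degree 1: P0 = a_0 = 20/99; P1 = a_1 + q1*a_0 = 504503/6106364.

The Pade approximant has numerator coefficients [20/99, 504503/6106364]; denominator coefficients [1, 525441/1526591, -3049840/1526591].


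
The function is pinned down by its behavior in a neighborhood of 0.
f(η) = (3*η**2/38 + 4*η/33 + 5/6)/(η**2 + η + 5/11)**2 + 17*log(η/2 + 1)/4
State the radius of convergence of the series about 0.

The radius of convergence is (1/11)*sqrt(55).

Denominator factor (η**2 + η + 5/11)^2: discriminant -9/11, complex-conjugate roots (-1/2) + ((3/22)*sqrt(11))*i and (-1/2) - ((3/22)*sqrt(11))*i; poles of order 2, moduli (1/11)*sqrt(55) and (1/11)*sqrt(55).
Branch term (17/4)*log(1 - η/(-2)): its argument vanishes at η = -2, a logarithmic branch point, modulus 2.
The radius of convergence is the smallest modulus among the singular points: (1/11)*sqrt(55).


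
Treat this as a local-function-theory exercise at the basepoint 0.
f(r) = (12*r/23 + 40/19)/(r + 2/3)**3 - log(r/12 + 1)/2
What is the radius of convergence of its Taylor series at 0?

The radius of convergence is 2/3.

Denominator factor (r + 2/3)^3: pole of order 3 at -2/3, modulus 2/3.
Branch term (-1/2)*log(1 - r/(-12)): its argument vanishes at r = -12, a logarithmic branch point, modulus 12.
The radius of convergence is the smallest modulus among the singular points: 2/3.


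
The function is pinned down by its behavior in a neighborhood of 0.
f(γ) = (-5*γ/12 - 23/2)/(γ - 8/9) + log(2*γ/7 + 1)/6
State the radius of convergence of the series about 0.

Denominator factor (γ - 8/9): pole of order 1 at 8/9, modulus 8/9.
Branch term (1/6)*log(1 - γ/(-7/2)): its argument vanishes at γ = -7/2, a logarithmic branch point, modulus 7/2.
The radius of convergence is the smallest modulus among the singular points: 8/9.

The radius of convergence is 8/9.


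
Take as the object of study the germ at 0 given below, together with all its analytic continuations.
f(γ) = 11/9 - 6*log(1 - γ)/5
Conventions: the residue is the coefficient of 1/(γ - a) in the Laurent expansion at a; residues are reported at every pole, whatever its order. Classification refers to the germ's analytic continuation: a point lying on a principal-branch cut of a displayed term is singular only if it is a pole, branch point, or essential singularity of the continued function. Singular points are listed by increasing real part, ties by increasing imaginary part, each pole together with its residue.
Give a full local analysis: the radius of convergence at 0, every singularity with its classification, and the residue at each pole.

Branch term (-6/5)*log(1 - γ/(1)): its argument vanishes at γ = 1, a logarithmic branch point, modulus 1.
The radius of convergence is the smallest modulus among the singular points: 1.

Radius of convergence at 0: 1.
At 1: a logarithmic branch point.


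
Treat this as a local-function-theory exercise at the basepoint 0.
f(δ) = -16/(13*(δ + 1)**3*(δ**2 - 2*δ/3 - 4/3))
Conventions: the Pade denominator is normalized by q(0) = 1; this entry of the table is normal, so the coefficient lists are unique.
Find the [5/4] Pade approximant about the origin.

Taylor coefficients needed (expand at 0): a_0 = 12/13, a_1 = -42/13, a_2 = 102/13, a_3 = -405/26, a_4 = 1431/52, a_5 = -2331/52, a_6 = 14331/208, a_7 = -42141/416, a_8 = 59847/416, a_9 = -330597/1664.
Write the denominator as Q(δ) = 1 + q1*δ + q2*δ^2 + q3*δ^3 + q4*δ^4. Requiring Q*f - P = O(δ^10) with deg P <= 5 kills the coefficients of δ^6..δ^9 in Q*f:
  δ^6: a_6 + q1*a_5 + q2*a_4 + q3*a_3 + q4*a_2 = 0, i.e. 14331/208 + (-2331/52)*q1 + (1431/52)*q2 + (-405/26)*q3 + (102/13)*q4 = 0.
  δ^7: a_7 + q1*a_6 + q2*a_5 + q3*a_4 + q4*a_3 = 0, i.e. -42141/416 + (14331/208)*q1 + (-2331/52)*q2 + (1431/52)*q3 + (-405/26)*q4 = 0.
  δ^8: a_8 + q1*a_7 + q2*a_6 + q3*a_5 + q4*a_4 = 0, i.e. 59847/416 + (-42141/416)*q1 + (14331/208)*q2 + (-2331/52)*q3 + (1431/52)*q4 = 0.
  δ^9: a_9 + q1*a_8 + q2*a_7 + q3*a_6 + q4*a_5 = 0, i.e. -330597/1664 + (59847/416)*q1 + (-42141/416)*q2 + (14331/208)*q3 + (-2331/52)*q4 = 0.
Solving this linear system: q1 = 29941/10850, q2 = 34137/21700, q3 = -14473/10850, q4 = -2563/2170.
The numerator is Q*f truncated at degree 5: P0 = a_0 = 12/13; P1 = a_1 + q1*a_0 = -3708/5425; P2 = a_2 + q1*a_1 + q2*a_0 = 1080/2821; P3 = a_3 + q1*a_2 + q2*a_1 + q3*a_0 = -1296/5425; P4 = a_4 + q1*a_3 + q2*a_2 + q3*a_1 + q4*a_0 = 972/10075; P5 = a_5 + q1*a_4 + q2*a_3 + q3*a_2 + q4*a_1 = -2916/70525.

The Pade approximant has numerator coefficients [12/13, -3708/5425, 1080/2821, -1296/5425, 972/10075, -2916/70525]; denominator coefficients [1, 29941/10850, 34137/21700, -14473/10850, -2563/2170].


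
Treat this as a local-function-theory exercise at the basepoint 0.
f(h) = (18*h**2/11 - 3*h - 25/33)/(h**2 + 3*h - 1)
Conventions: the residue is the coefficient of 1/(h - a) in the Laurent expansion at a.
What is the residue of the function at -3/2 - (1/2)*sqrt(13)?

The residue is -87/22 - (841/858)*sqrt(13).

The factor h**2 + 3*h - 1 splits as (h - a)(h - a') with a = -3/2 - (1/2)*sqrt(13), a' = -3/2 + (1/2)*sqrt(13). At the order-1 pole a set g(h) = (h - a)*f(h) = [18*h**2/11 - 3*h - 25/33] / (h - a').
Simple pole: residue = g(a) at a = -3/2 - (1/2)*sqrt(13), which is -87/22 - (841/858)*sqrt(13).


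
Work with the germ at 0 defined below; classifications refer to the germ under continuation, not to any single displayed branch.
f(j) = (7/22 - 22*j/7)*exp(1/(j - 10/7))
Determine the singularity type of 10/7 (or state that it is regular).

The exponent 1/(j - (10/7)) has a pole at 10/7, so exp(1/(j - (10/7))) takes every nonzero value near it: an essential singularity (not a pole of any order).

The point is an essential singularity.


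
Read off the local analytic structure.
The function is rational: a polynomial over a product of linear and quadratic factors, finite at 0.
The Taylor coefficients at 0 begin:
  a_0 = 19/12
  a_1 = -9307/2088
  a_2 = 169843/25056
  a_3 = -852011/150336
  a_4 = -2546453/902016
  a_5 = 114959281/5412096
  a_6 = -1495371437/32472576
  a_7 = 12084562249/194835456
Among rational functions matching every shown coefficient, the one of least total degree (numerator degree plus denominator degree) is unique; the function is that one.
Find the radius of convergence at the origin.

No rational of total degree below 5 reproduces all 8 coefficients; solving the [2/3] Pade equations on them gives f(ν) = (-11*ν**2/16 + ν/29 + 19/10)/((ν + 3)*(ν**2 + ν + 2/5)), whose expansion matches every shown term.
Denominator factor (ν + 3): pole of order 1 at -3, modulus 3.
Denominator factor (ν**2 + ν + 2/5): discriminant -3/5, complex-conjugate roots (-1/2) + ((1/10)*sqrt(15))*i and (-1/2) - ((1/10)*sqrt(15))*i; poles of order 1, moduli (1/5)*sqrt(10) and (1/5)*sqrt(10).
The radius of convergence is the smallest modulus among the singular points: (1/5)*sqrt(10).

The radius of convergence is (1/5)*sqrt(10).


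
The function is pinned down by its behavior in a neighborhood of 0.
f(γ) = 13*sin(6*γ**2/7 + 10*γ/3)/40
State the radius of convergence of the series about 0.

The factor sin(6*γ**2/7 + 10*γ/3) is entire and contributes no finite singular point.
The polynomial part has no poles.
No finite singular points: the Taylor series at 0 converges everywhere.

The radius of convergence is infinite.


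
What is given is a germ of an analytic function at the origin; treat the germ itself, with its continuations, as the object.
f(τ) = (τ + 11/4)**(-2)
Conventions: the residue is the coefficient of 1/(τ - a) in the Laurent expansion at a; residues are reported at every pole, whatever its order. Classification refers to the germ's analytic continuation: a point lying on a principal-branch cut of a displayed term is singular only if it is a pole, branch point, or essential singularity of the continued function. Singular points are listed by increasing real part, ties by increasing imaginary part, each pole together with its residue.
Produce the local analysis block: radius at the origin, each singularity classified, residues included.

Radius of convergence at 0: 11/4.
At -11/4: a pole of order 2; residue 0.

Denominator factor (τ + 11/4)^2: pole of order 2 at -11/4, modulus 11/4.
The radius of convergence is the smallest modulus among the singular points: 11/4.
At the order-2 pole -11/4 set g(τ) = (τ - (-11/4))^2*f(τ) = 1.
Order-2 pole: residue = g'(a); g'(-11/4) = 0, so the residue is 0.


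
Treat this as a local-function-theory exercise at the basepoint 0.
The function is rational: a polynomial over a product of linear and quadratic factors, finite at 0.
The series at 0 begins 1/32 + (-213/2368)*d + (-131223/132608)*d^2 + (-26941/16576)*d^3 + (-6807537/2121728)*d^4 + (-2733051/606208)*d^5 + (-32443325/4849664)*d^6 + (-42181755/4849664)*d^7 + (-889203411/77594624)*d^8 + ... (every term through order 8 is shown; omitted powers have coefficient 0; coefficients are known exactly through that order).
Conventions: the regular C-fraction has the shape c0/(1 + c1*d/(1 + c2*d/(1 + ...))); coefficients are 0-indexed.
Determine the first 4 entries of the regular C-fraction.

The regular C-fraction coefficients are [1/32, 213/74, -2041861/147112, 180666778855/24355318008].


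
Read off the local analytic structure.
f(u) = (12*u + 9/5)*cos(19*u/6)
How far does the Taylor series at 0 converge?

The factor cos(19*u/6) is entire and contributes no finite singular point.
The polynomial part has no poles.
No finite singular points: the Taylor series at 0 converges everywhere.

The radius of convergence is infinite.


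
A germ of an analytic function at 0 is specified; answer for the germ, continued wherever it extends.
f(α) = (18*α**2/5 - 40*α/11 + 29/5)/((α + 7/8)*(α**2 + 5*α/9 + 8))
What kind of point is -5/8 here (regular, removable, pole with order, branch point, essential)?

The point is a regular point.

Denominator factors: α**2 + 5*α/9 + 8 = 4633/576 at α = -5/8; α + 7/8 = 1/4 at α = -5/8 — none vanishes.
So the germ continues analytically to -5/8.


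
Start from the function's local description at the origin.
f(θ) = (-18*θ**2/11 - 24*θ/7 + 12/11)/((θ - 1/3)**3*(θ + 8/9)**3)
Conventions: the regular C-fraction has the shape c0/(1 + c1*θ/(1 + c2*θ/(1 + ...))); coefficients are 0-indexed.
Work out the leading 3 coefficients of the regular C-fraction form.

The regular C-fraction coefficients are [-59049/1408, -139/56, -18437/7784].

Taylor coefficients (expand at 0): a_0 = -59049/1408, a_1 = -8207811/78848, a_2 = -159255153/315392.
c0 = a_0 = -59049/1408. Peel one level at a time: if S = 1 + c*θ/S' with S'(0) = 1, then c is the θ-coefficient of S and S' = c*θ/(S - 1).
S_1 = c0/f = 1 + (-139/56)*θ + (-18437/3136)*θ^2 + ...; c1 = -139/56.
S_2 = c1*θ/(S_1 - 1) = 1 + (-18437/7784)*θ + ...; c2 = -18437/7784.


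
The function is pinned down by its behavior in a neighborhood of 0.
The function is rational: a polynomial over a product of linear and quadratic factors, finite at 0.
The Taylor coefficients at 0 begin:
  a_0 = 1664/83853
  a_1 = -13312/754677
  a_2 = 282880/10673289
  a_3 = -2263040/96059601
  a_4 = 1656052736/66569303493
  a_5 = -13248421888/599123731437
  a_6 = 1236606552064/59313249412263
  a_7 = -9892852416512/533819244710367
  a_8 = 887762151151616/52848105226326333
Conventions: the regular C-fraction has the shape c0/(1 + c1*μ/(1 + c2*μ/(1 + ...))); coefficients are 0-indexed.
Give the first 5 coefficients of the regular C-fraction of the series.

The regular C-fraction coefficients are [1664/83853, 8/9, 27/44, -595/396, 3464/5355].

Taylor coefficients (read off): a_0 = 1664/83853, a_1 = -13312/754677, a_2 = 282880/10673289, a_3 = -2263040/96059601, a_4 = 1656052736/66569303493.
c0 = a_0 = 1664/83853. Peel one level at a time: if S = 1 + c*μ/S' with S'(0) = 1, then c is the μ-coefficient of S and S' = c*μ/(S - 1).
S_1 = c0/f = 1 + (8/9)*μ + (-6/11)*μ^2 + ...; c1 = 8/9.
S_2 = c1*μ/(S_1 - 1) = 1 + (27/44)*μ + (1785/1936)*μ^2 + ...; c2 = 27/44.
S_3 = c2*μ/(S_2 - 1) = 1 + (-595/396)*μ + (866/891)*μ^2 + ...; c3 = -595/396.
S_4 = c3*μ/(S_3 - 1) = 1 + (3464/5355)*μ + ...; c4 = 3464/5355.


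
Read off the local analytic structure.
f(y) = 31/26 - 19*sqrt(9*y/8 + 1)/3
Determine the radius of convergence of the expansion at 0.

Branch term (-19/3)*sqrt(1 - y/(-8/9)): its argument vanishes at y = -8/9, a square-root branch point, modulus 8/9.
The radius of convergence is the smallest modulus among the singular points: 8/9.

The radius of convergence is 8/9.


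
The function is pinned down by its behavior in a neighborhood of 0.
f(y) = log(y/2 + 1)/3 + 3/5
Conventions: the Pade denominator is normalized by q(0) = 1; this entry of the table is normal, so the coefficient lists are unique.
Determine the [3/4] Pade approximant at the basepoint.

Taylor coefficients needed (expand at 0): a_0 = 3/5, a_1 = 1/6, a_2 = -1/24, a_3 = 1/72, a_4 = -1/192, a_5 = 1/480, a_6 = -1/1152, a_7 = 1/2688.
Write the denominator as Q(y) = 1 + q1*y + q2*y^2 + q3*y^3 + q4*y^4. Requiring Q*f - P = O(y^8) with deg P <= 3 kills the coefficients of y^4..y^7 in Q*f:
  y^4: a_4 + q1*a_3 + q2*a_2 + q3*a_1 + q4*a_0 = 0, i.e. -1/192 + (1/72)*q1 + (-1/24)*q2 + (1/6)*q3 + (3/5)*q4 = 0.
  y^5: a_5 + q1*a_4 + q2*a_3 + q3*a_2 + q4*a_1 = 0, i.e. 1/480 + (-1/192)*q1 + (1/72)*q2 + (-1/24)*q3 + (1/6)*q4 = 0.
  y^6: a_6 + q1*a_5 + q2*a_4 + q3*a_3 + q4*a_2 = 0, i.e. -1/1152 + (1/480)*q1 + (-1/192)*q2 + (1/72)*q3 + (-1/24)*q4 = 0.
  y^7: a_7 + q1*a_6 + q2*a_5 + q3*a_4 + q4*a_3 = 0, i.e. 1/2688 + (-1/1152)*q1 + (1/480)*q2 + (-1/192)*q3 + (1/72)*q4 = 0.
Solving this linear system: q1 = 969/1148, q2 = 939/4592, q3 = 283/22960, q4 = -3/36736.
The numerator is Q*f truncated at degree 3: P0 = a_0 = 3/5; P1 = a_1 + q1*a_0 = 11591/17220; P2 = a_2 + q1*a_1 + q2*a_0 = 15271/68880; P3 = a_3 + q1*a_2 + q2*a_1 + q3*a_0 = 10433/516600.

The Pade approximant has numerator coefficients [3/5, 11591/17220, 15271/68880, 10433/516600]; denominator coefficients [1, 969/1148, 939/4592, 283/22960, -3/36736].


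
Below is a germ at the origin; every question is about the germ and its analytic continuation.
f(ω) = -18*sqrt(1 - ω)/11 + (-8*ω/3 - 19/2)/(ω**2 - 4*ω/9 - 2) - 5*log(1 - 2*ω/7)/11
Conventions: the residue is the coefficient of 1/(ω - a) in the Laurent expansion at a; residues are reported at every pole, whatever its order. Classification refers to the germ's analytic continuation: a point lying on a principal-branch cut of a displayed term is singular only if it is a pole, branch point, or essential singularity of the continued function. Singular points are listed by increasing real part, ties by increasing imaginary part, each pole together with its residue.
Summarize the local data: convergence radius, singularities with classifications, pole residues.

Denominator factor (ω**2 - 4*ω/9 - 2): discriminant 664/81, real irrational roots 2/9 + (1/9)*sqrt(166) and 2/9 - (1/9)*sqrt(166); poles of order 1, moduli 2/9 + (1/9)*sqrt(166) and -2/9 + (1/9)*sqrt(166).
Branch term (-18/11)*sqrt(1 - ω/(1)): its argument vanishes at ω = 1, a square-root branch point, modulus 1.
Branch term (-5/11)*log(1 - ω/(7/2)): its argument vanishes at ω = 7/2, a logarithmic branch point, modulus 7/2.
The radius of convergence is the smallest modulus among the singular points: 1.
The branch terms are analytic at 2/9 - (1/9)*sqrt(166) and contribute nothing to the residue; only the rational part matters.
The factor ω**2 - 4*ω/9 - 2 splits as (ω - a)(ω - a') with a = 2/9 - (1/9)*sqrt(166), a' = 2/9 + (1/9)*sqrt(166). At the order-1 pole a set g(ω) = (ω - a)*(rational part) = [-8*ω/3 - 19/2] / (ω - a').
Simple pole: residue = g(a) at a = 2/9 - (1/9)*sqrt(166), which is -4/3 + (545/1992)*sqrt(166).
The branch terms are analytic at 2/9 + (1/9)*sqrt(166) and contribute nothing to the residue; only the rational part matters.
The factor ω**2 - 4*ω/9 - 2 splits as (ω - a)(ω - a') with a = 2/9 + (1/9)*sqrt(166), a' = 2/9 - (1/9)*sqrt(166). At the order-1 pole a set g(ω) = (ω - a)*(rational part) = [-8*ω/3 - 19/2] / (ω - a').
Simple pole: residue = g(a) at a = 2/9 + (1/9)*sqrt(166), which is -4/3 - (545/1992)*sqrt(166).
List the singular points by increasing real part (a conjugate pair: the negative imaginary part first).

Radius of convergence at 0: 1.
At 2/9 - (1/9)*sqrt(166): a pole of order 1; residue -4/3 + (545/1992)*sqrt(166).
At 1: an algebraic (square-root) branch point.
At 2/9 + (1/9)*sqrt(166): a pole of order 1; residue -4/3 - (545/1992)*sqrt(166).
At 7/2: a logarithmic branch point.


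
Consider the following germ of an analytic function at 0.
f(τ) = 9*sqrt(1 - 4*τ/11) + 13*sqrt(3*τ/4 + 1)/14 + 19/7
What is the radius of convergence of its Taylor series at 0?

The radius of convergence is 4/3.

Branch term (9)*sqrt(1 - τ/(11/4)): its argument vanishes at τ = 11/4, a square-root branch point, modulus 11/4.
Branch term (13/14)*sqrt(1 - τ/(-4/3)): its argument vanishes at τ = -4/3, a square-root branch point, modulus 4/3.
The radius of convergence is the smallest modulus among the singular points: 4/3.


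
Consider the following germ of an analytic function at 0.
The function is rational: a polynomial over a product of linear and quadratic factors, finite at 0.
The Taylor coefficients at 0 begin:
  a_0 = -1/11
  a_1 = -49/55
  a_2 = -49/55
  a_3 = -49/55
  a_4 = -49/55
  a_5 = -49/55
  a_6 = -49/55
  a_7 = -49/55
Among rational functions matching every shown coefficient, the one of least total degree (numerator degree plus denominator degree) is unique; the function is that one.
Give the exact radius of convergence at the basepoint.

The radius of convergence is 1.

No rational of total degree below 2 reproduces all 8 coefficients; solving the [1/1] Pade equations on them gives f(ε) = (4*ε/5 + 1/11)/(ε - 1), whose expansion matches every shown term.
Denominator factor (ε - 1): pole of order 1 at 1, modulus 1.
The radius of convergence is the smallest modulus among the singular points: 1.


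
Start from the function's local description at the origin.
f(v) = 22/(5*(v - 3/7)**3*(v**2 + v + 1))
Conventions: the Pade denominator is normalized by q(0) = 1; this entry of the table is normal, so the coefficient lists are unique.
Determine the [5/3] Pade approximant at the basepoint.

Taylor coefficients needed (expand at 0): a_0 = -7546/135, a_1 = -15092/45, a_2 = -581042/405, a_3 = -3886190/729, a_4 = -65929402/3645, a_5 = -631698298/10935, a_6 = -17392443376/98415, a_7 = -51495737678/98415, a_8 = -148617760676/98415.
Write the denominator as Q(v) = 1 + q1*v + q2*v^2 + q3*v^3. Requiring Q*f - P = O(v^9) with deg P <= 5 kills the coefficients of v^6..v^8 in Q*f:
  v^6: a_6 + q1*a_5 + q2*a_4 + q3*a_3 = 0, i.e. -17392443376/98415 + (-631698298/10935)*q1 + (-65929402/3645)*q2 + (-3886190/729)*q3 = 0.
  v^7: a_7 + q1*a_6 + q2*a_5 + q3*a_4 = 0, i.e. -51495737678/98415 + (-17392443376/98415)*q1 + (-631698298/10935)*q2 + (-65929402/3645)*q3 = 0.
  v^8: a_8 + q1*a_7 + q2*a_6 + q3*a_5 = 0, i.e. -148617760676/98415 + (-51495737678/98415)*q1 + (-17392443376/98415)*q2 + (-631698298/10935)*q3 = 0.
Solving this linear system: q1 = -50892109/5912695, q2 = 441098176/17738085, q3 = -774353657/31928553.
The numerator is Q*f truncated at degree 5: P0 = a_0 = -7546/135; P1 = a_1 + q1*a_0 = 116328675694/798213825; P2 = a_2 + q1*a_1 + q2*a_0 = 1833610086/29563475; P3 = a_3 + q1*a_2 + q2*a_1 + q3*a_0 = 26692911014/798213825; P4 = a_4 + q1*a_3 + q2*a_2 + q3*a_1 = 202594872172/798213825; P5 = a_5 + q1*a_4 + q2*a_3 + q3*a_2 = 13063039066/88690425.

The Pade approximant has numerator coefficients [-7546/135, 116328675694/798213825, 1833610086/29563475, 26692911014/798213825, 202594872172/798213825, 13063039066/88690425]; denominator coefficients [1, -50892109/5912695, 441098176/17738085, -774353657/31928553].


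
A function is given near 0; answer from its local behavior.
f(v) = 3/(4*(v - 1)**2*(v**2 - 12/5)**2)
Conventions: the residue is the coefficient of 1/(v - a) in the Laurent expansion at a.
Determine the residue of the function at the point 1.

The residue is 375/343.

At the order-2 pole 1 set g(v) = (v - (1))^2*f(v) = 3/(4*(v**2 - 12/5)**2).
Order-2 pole: residue = g'(a); g'(1) = 375/343, so the residue is 375/343.


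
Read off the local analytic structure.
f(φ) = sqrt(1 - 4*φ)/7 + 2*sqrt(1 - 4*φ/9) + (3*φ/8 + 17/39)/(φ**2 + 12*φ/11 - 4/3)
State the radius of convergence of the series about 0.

The radius of convergence is 1/4.

Denominator factor (φ**2 + 12*φ/11 - 4/3): discriminant 2368/363, real irrational roots -6/11 + (4/33)*sqrt(111) and -6/11 - (4/33)*sqrt(111); poles of order 1, moduli -6/11 + (4/33)*sqrt(111) and 6/11 + (4/33)*sqrt(111).
Branch term (1/7)*sqrt(1 - φ/(1/4)): its argument vanishes at φ = 1/4, a square-root branch point, modulus 1/4.
Branch term (2)*sqrt(1 - φ/(9/4)): its argument vanishes at φ = 9/4, a square-root branch point, modulus 9/4.
The radius of convergence is the smallest modulus among the singular points: 1/4.


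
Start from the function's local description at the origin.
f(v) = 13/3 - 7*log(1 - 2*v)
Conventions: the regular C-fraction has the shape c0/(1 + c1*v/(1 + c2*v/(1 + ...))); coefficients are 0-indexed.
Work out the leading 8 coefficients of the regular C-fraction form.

The regular C-fraction coefficients are [13/3, -42/13, 29/13, 13/87, -100/87, -29/125, -96/125, -75/224].

Taylor coefficients (expand at 0): a_0 = 13/3, a_1 = 14, a_2 = 14, a_3 = 56/3, a_4 = 28, a_5 = 224/5, a_6 = 224/3, a_7 = 128.
c0 = a_0 = 13/3. Peel one level at a time: if S = 1 + c*v/S' with S'(0) = 1, then c is the v-coefficient of S and S' = c*v/(S - 1).
S_1 = c0/f = 1 + (-42/13)*v + (1218/169)*v^2 + ...; c1 = -42/13.
S_2 = c1*v/(S_1 - 1) = 1 + (29/13)*v + (-1/3)*v^2 + ...; c2 = 29/13.
S_3 = c2*v/(S_2 - 1) = 1 + (13/87)*v + (1300/7569)*v^2 + ...; c3 = 13/87.
S_4 = c3*v/(S_3 - 1) = 1 + (-100/87)*v + (-4/15)*v^2 + ...; c4 = -100/87.
S_5 = c4*v/(S_4 - 1) = 1 + (-29/125)*v + (-2784/15625)*v^2 + ...; c5 = -29/125.
S_6 = c5*v/(S_5 - 1) = 1 + (-96/125)*v + (-9/35)*v^2 + ...; c6 = -96/125.
S_7 = c6*v/(S_6 - 1) = 1 + (-75/224)*v + ...; c7 = -75/224.


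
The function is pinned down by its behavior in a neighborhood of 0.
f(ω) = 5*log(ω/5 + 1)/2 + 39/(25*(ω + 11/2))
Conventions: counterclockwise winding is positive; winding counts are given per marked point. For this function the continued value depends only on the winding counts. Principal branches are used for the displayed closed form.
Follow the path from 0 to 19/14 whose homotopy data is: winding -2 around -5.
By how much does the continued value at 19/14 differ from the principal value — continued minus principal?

The rational part is single-valued and drops out of the difference; each branch term changes only by its own monodromy.
(5/2)*log(1 - ω/(-5)): each positive loop around -5 adds 2*pi*i to the log, so winding -2 contributes (5/2)*(-2)*2*pi*i = -(10)*pi*i.
Summing the contributions at ω = 19/14 gives -(10)*pi*i.

Continued minus principal equals -(10)*pi*i.
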